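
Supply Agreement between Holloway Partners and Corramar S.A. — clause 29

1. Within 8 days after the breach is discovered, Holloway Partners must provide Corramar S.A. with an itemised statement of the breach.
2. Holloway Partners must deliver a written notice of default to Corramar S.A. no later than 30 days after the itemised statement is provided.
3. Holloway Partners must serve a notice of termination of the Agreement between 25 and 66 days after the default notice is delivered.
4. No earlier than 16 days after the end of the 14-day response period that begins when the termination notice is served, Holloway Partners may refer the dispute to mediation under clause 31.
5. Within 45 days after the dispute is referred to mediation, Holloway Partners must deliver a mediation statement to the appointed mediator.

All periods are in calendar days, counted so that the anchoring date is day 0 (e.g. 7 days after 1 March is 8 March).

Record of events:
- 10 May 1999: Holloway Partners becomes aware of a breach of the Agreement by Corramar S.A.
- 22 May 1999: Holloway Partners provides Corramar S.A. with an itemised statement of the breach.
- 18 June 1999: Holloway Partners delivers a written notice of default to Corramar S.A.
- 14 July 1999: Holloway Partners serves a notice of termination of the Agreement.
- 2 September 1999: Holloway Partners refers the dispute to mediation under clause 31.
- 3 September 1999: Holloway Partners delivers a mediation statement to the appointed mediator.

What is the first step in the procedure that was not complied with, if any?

Step 1

(1) due by 10 May 1999 + 8 days = 18 May 1999; 22 May 1999 misses that deadline by 4 days.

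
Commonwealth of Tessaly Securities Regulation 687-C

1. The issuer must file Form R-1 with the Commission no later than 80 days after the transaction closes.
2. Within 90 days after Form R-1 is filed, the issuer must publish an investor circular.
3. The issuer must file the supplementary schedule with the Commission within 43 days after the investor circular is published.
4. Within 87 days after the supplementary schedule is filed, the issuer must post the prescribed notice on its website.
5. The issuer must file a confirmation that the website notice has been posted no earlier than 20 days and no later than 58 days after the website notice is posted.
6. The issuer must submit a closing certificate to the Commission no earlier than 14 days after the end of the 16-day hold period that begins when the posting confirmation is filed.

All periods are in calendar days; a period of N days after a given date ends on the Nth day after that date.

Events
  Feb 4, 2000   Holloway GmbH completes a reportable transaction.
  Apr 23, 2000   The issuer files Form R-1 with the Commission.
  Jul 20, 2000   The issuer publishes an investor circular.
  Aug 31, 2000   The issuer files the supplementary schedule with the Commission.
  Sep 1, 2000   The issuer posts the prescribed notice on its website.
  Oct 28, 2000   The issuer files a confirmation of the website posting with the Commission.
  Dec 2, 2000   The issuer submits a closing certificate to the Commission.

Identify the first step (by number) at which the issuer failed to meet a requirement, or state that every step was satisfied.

Step 1: 80 days after Feb 4, 2000 (when the transaction closes) is Apr 24, 2000; done Apr 23, 2000 — timely.
Step 2: 90 days after Apr 23, 2000 (when Form R-1 is filed) is Jul 22, 2000; Jul 20, 2000 is within that limit.
Step 3: 43 days after Jul 20, 2000 (when the investor circular is published) is Sep 1, 2000; Aug 31, 2000 is within that limit.
Step 4: 87 days after Aug 31, 2000 (when the supplementary schedule is filed) is Nov 26, 2000; done Sep 1, 2000 — timely.
Step 5: the window is 20–58 days after Sep 1, 2000 (when the website notice is posted), so Sep 21, 2000 through Oct 29, 2000; done Oct 28, 2000, which is between those dates.
Step 6: the earliest permitted date is 14 days after Nov 13, 2000 (end of the 16-day hold period, which began when the posting confirmation is filed on Oct 28, 2000), i.e. Nov 27, 2000; done Dec 2, 2000, after the minimum wait.

None — every step was satisfied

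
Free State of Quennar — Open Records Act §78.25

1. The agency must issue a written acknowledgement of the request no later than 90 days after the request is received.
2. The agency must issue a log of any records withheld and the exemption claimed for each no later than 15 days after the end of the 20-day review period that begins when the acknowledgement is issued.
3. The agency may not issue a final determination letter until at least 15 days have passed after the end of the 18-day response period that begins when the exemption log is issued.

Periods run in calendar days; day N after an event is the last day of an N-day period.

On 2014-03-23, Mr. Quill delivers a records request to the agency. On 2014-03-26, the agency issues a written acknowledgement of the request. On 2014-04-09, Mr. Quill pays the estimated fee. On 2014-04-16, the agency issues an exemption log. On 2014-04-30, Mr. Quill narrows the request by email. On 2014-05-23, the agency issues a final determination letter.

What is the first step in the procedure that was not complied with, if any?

None — every step was satisfied

Step 1: 90 days after 2014-03-23 (when the request is received) is 2014-06-21; 2014-03-26 is within that limit.
Step 2: 15 days after 2014-04-15 (end of the 20-day review period, which began when the acknowledgement is issued on 2014-03-26) is 2014-04-30; 2014-04-16 is within that limit.
Step 3: the earliest permitted date is 15 days after 2014-05-04 (end of the 18-day response period, which began when the exemption log is issued on 2014-04-16), i.e. 2014-05-19; done 2014-05-23, after the minimum wait.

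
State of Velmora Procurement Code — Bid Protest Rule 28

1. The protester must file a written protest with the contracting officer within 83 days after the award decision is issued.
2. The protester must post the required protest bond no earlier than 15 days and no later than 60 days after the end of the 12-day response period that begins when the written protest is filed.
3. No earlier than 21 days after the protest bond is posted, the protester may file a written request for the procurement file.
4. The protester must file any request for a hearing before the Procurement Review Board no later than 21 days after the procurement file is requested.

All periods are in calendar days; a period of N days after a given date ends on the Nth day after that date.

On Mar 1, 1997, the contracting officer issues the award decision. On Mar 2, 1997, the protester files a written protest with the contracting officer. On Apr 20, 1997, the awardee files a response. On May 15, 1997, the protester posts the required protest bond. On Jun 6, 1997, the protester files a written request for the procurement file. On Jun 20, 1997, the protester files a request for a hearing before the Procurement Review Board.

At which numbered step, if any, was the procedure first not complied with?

Step 2

Step 1 — counting 83 days from Mar 1, 1997 (when the award decision is issued) gives a deadline of May 23, 1997; Mar 2, 1997 is within that limit.
Step 2 — 15 and 60 days from Mar 14, 1997 (end of the 12-day response period, which began when the written protest is filed on Mar 2, 1997) are Mar 29, 1997 and May 13, 1997 respectively; done May 15, 1997 — 2 days after the window closed.
That is the first point of non-compliance.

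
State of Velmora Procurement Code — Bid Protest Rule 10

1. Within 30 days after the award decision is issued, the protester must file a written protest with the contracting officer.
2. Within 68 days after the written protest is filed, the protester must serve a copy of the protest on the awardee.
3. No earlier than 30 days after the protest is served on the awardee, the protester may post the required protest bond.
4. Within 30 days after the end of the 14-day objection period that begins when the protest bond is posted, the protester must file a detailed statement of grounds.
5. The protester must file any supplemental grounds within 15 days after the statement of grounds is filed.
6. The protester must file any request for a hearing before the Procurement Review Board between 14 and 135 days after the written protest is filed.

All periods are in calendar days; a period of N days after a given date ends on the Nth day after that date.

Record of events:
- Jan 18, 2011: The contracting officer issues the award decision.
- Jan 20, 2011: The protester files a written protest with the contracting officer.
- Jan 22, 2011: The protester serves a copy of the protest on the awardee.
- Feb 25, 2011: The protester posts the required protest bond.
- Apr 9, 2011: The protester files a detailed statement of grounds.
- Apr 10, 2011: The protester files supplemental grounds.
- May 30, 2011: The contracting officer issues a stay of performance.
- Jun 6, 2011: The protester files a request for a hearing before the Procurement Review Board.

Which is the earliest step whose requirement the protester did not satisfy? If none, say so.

Step 6

(1) due by Jan 18, 2011 + 30 days = Feb 17, 2011; done Jan 20, 2011 — timely.
(2) due by Jan 20, 2011 + 68 days = Mar 29, 2011; done Jan 22, 2011 — timely.
(3) permitted from Jan 22, 2011 + 30 days = Feb 21, 2011 onward; done Feb 25, 2011 — permitted.
(4) due by Mar 11, 2011 + 30 days = Apr 10, 2011; done Apr 9, 2011 — timely.
(5) due by Apr 9, 2011 + 15 days = Apr 24, 2011; done Apr 10, 2011 — timely.
(6) the permitted window runs from Jan 20, 2011 + 14 = Feb 3, 2011 to Jan 20, 2011 + 135 = Jun 4, 2011; Jun 6, 2011 is 2 days past the end of the window.
The analysis stops there.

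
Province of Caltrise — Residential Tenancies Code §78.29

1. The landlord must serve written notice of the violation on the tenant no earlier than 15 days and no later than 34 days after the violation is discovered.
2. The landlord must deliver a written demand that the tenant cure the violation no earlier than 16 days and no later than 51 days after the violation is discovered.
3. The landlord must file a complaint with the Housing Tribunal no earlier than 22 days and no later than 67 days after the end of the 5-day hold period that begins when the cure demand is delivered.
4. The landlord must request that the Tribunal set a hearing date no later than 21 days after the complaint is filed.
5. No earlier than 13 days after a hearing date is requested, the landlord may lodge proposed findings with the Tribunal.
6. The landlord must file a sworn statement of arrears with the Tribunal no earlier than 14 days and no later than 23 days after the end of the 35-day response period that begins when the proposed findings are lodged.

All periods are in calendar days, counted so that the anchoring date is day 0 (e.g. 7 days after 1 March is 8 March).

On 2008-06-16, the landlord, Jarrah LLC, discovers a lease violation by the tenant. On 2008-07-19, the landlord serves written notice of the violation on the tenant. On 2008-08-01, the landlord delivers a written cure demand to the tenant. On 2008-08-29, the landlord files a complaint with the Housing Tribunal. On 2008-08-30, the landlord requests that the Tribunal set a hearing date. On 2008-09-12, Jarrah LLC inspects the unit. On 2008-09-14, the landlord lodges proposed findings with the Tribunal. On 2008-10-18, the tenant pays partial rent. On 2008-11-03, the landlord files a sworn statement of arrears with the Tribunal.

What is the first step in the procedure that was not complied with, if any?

None — every step was satisfied

(1) the permitted window runs from 2008-06-16 + 15 = 2008-07-01 to 2008-06-16 + 34 = 2008-07-20; 2008-07-19 falls inside that range.
(2) the permitted window runs from 2008-06-16 + 16 = 2008-07-02 to 2008-06-16 + 51 = 2008-08-06; done 2008-08-01 — within the window.
(3) the permitted window runs from 2008-08-06 + 22 = 2008-08-28 to 2008-08-06 + 67 = 2008-10-12; 2008-08-29 falls inside that range.
(4) due by 2008-08-29 + 21 days = 2008-09-19; completed 2008-08-30, before the deadline.
(5) permitted from 2008-08-30 + 13 days = 2008-09-12 onward; done 2008-09-14, after the minimum wait.
(6) the permitted window runs from 2008-10-19 + 14 = 2008-11-02 to 2008-10-19 + 23 = 2008-11-11; done 2008-11-03, which is between those dates.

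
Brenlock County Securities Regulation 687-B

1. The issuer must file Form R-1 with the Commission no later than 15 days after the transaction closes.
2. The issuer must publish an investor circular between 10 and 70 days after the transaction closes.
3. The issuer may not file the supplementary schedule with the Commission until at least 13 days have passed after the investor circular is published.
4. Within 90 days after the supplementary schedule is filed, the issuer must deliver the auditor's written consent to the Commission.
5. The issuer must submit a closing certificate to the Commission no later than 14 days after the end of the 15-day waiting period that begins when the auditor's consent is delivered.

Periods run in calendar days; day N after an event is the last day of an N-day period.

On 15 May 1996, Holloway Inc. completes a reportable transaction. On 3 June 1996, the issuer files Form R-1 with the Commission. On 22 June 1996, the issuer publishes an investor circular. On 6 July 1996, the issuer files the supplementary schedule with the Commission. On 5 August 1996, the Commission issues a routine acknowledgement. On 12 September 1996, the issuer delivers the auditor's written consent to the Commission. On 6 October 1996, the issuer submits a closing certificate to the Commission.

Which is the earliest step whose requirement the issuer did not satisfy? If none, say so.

Step 1

(1) due by 15 May 1996 + 15 days = 30 May 1996; not done until 3 June 1996, 4 days after the deadline.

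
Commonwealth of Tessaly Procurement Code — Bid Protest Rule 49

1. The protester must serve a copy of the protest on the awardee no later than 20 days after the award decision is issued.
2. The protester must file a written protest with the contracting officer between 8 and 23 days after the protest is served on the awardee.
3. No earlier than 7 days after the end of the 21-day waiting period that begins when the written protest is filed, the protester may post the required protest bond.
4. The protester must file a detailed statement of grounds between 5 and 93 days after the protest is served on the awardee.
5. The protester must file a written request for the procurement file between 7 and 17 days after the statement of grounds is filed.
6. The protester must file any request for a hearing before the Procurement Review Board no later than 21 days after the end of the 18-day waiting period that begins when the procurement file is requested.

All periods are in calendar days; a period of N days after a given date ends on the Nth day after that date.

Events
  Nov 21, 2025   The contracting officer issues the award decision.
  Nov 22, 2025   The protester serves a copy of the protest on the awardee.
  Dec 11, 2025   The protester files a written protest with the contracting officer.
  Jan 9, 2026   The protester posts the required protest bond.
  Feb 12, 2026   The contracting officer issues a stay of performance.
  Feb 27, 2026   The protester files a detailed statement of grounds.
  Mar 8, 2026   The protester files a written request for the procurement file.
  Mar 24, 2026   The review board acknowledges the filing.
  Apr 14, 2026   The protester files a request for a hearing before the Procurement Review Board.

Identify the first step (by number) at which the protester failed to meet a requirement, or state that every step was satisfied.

Step 1 — counting 20 days from Nov 21, 2025 (when the award decision is issued) gives a deadline of Dec 11, 2025; Nov 22, 2025 is within that limit.
Step 2 — 8 and 23 days from Nov 22, 2025 (when the protest is served on the awardee) are Nov 30, 2025 and Dec 15, 2025 respectively; done Dec 11, 2025 — within the window.
Step 3 — must wait 7 days from Jan 1, 2026 (end of the 21-day waiting period, which began when the written protest is filed on Dec 11, 2025), so not before Jan 8, 2026; done Jan 9, 2026 — permitted.
Step 4 — 5 and 93 days from Nov 22, 2025 (when the protest is served on the awardee) are Nov 27, 2025 and Feb 23, 2026 respectively; Feb 27, 2026 is 4 days past the end of the window.

Step 4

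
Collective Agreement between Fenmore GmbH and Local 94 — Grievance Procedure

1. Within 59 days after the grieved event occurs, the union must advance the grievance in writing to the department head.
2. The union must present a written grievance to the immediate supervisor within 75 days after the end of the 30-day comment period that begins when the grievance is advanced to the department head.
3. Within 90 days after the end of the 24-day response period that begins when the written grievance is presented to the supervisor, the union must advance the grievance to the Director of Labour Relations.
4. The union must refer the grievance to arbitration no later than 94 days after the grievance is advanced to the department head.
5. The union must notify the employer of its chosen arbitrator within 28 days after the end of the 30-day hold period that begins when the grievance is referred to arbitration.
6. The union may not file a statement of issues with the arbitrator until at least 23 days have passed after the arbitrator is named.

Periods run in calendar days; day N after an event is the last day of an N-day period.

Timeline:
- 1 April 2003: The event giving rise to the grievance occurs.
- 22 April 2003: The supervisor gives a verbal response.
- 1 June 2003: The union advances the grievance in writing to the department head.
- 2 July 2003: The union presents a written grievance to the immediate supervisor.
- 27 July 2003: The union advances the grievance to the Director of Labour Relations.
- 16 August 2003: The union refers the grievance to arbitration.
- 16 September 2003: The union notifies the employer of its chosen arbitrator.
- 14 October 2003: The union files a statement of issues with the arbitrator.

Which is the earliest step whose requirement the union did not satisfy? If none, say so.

Step 1

Step 1: 59 days after 1 April 2003 (when the grieved event occurs) is 30 May 2003; not done until 1 June 2003, 2 days after the deadline.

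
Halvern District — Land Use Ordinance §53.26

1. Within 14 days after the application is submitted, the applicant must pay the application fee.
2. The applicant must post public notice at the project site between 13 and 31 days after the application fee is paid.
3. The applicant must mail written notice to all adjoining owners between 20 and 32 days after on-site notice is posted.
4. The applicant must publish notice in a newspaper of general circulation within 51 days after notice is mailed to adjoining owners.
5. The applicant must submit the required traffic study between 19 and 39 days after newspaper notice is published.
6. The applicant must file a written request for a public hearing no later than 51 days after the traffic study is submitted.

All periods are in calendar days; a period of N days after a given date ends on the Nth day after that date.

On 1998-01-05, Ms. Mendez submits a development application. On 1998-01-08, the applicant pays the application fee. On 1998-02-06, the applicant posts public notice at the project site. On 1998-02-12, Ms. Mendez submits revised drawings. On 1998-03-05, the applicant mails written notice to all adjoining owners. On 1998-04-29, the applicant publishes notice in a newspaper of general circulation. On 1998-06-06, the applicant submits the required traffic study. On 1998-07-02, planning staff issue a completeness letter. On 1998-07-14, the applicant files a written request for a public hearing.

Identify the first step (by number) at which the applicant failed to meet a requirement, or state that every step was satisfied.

Step 4

Step 1 — counting 14 days from 1998-01-05 (when the application is submitted) gives a deadline of 1998-01-19; completed 1998-01-08, before the deadline.
Step 2 — 13 and 31 days from 1998-01-08 (when the application fee is paid) are 1998-01-21 and 1998-02-08 respectively; 1998-02-06 falls inside that range.
Step 3 — 20 and 32 days from 1998-02-06 (when on-site notice is posted) are 1998-02-26 and 1998-03-10 respectively; done 1998-03-05 — within the window.
Step 4 — counting 51 days from 1998-03-05 (when notice is mailed to adjoining owners) gives a deadline of 1998-04-25; 1998-04-29 misses that deadline by 4 days.
The analysis stops there.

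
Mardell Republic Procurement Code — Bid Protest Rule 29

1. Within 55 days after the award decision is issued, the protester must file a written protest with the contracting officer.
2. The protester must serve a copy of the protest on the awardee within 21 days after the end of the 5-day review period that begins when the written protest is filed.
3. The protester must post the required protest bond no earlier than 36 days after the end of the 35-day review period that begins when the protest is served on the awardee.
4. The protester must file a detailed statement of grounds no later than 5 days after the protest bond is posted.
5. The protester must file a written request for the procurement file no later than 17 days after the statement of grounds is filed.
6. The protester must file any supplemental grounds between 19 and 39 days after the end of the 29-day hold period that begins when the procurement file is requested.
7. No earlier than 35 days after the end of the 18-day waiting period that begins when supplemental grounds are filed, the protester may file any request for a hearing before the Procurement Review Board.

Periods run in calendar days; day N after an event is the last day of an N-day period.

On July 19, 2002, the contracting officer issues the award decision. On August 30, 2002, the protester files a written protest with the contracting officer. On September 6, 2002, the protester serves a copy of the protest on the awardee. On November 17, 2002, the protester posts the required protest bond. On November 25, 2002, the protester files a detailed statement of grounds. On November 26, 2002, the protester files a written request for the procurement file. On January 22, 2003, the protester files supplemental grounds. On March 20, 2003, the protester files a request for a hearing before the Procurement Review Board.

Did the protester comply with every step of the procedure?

No

Step 1 — counting 55 days from July 19, 2002 (when the award decision is issued) gives a deadline of September 12, 2002; completed August 30, 2002, before the deadline.
Step 2 — counting 21 days from September 4, 2002 (end of the 5-day review period, which began when the written protest is filed on August 30, 2002) gives a deadline of September 25, 2002; completed September 6, 2002, before the deadline.
Step 3 — must wait 36 days from October 11, 2002 (end of the 35-day review period, which began when the protest is served on the awardee on September 6, 2002), so not before November 16, 2002; done November 17, 2002, after the minimum wait.
Step 4 — counting 5 days from November 17, 2002 (when the protest bond is posted) gives a deadline of November 22, 2002; done November 25, 2002 — 3 days late.
No need to go further; step 4 was not satisfied.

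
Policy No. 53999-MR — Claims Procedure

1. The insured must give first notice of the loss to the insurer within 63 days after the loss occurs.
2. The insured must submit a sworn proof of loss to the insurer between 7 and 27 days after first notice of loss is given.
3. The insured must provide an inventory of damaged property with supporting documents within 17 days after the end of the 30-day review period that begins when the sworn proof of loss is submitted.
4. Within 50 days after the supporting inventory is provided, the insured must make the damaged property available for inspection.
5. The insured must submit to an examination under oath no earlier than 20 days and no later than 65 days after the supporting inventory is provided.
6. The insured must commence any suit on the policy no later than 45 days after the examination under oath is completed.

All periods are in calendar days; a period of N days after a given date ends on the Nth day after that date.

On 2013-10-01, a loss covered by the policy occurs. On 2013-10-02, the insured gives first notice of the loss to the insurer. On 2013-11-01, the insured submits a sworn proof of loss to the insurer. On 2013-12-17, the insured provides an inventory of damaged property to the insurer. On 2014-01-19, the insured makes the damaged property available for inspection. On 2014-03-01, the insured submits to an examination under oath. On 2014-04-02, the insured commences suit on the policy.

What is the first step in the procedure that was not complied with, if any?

Step 2

(1) due by 2013-10-01 + 63 days = 2013-12-03; 2013-10-02 is within that limit.
(2) the permitted window runs from 2013-10-02 + 7 = 2013-10-09 to 2013-10-02 + 27 = 2013-10-29; 2013-11-01 is 3 days past the end of the window.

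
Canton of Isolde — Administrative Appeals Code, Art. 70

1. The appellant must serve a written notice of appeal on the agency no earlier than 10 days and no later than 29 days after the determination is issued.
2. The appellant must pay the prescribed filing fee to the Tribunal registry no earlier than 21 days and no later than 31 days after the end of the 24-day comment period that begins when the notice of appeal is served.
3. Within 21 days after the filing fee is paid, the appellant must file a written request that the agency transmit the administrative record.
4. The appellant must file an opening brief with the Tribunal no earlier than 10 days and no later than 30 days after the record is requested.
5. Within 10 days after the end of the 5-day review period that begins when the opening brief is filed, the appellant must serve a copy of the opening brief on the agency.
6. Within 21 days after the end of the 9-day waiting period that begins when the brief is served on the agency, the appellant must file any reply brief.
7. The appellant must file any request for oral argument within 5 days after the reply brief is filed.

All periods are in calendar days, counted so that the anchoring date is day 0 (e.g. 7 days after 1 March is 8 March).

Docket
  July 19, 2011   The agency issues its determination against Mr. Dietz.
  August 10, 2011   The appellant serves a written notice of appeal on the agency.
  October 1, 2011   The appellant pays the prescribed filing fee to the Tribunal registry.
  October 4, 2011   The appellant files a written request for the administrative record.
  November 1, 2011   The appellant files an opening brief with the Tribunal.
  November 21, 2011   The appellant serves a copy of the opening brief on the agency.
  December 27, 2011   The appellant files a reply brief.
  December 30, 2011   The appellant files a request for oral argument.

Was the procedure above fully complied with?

Step 1 — 10 and 29 days from July 19, 2011 (when the determination is issued) are July 29, 2011 and August 17, 2011 respectively; August 10, 2011 falls inside that range.
Step 2 — 21 and 31 days from September 3, 2011 (end of the 24-day comment period, which began when the notice of appeal is served on August 10, 2011) are September 24, 2011 and October 4, 2011 respectively; done October 1, 2011 — within the window.
Step 3 — counting 21 days from October 1, 2011 (when the filing fee is paid) gives a deadline of October 22, 2011; done October 4, 2011 — timely.
Step 4 — 10 and 30 days from October 4, 2011 (when the record is requested) are October 14, 2011 and November 3, 2011 respectively; done November 1, 2011 — within the window.
Step 5 — counting 10 days from November 6, 2011 (end of the 5-day review period, which began when the opening brief is filed on November 1, 2011) gives a deadline of November 16, 2011; not done until November 21, 2011, 5 days after the deadline.

No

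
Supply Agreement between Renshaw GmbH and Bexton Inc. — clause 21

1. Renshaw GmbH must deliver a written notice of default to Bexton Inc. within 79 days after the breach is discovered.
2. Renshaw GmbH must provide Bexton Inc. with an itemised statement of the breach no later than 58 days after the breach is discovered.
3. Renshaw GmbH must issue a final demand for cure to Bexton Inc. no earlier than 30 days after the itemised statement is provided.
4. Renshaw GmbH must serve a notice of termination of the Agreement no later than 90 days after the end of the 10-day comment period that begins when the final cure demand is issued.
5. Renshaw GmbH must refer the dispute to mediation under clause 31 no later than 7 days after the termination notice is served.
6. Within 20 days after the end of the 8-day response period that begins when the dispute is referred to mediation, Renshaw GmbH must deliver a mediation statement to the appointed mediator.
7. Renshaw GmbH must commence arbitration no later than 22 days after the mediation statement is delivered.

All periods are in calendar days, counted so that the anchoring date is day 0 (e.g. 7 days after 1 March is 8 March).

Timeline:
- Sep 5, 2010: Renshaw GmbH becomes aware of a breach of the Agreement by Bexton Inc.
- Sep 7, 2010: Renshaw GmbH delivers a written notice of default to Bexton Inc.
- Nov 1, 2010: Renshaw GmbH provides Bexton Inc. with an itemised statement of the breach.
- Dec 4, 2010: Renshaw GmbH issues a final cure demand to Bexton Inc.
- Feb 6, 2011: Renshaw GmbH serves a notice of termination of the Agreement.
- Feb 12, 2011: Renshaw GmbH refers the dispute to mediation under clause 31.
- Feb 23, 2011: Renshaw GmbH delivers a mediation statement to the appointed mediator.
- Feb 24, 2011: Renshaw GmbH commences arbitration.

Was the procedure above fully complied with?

Yes

Step 1 — counting 79 days from Sep 5, 2010 (when the breach is discovered) gives a deadline of Nov 23, 2010; Sep 7, 2010 is within that limit.
Step 2 — counting 58 days from Sep 5, 2010 (when the breach is discovered) gives a deadline of Nov 2, 2010; Nov 1, 2010 is within that limit.
Step 3 — must wait 30 days from Nov 1, 2010 (when the itemised statement is provided), so not before Dec 1, 2010; done Dec 4, 2010 — permitted.
Step 4 — counting 90 days from Dec 14, 2010 (end of the 10-day comment period, which began when the final cure demand is issued on Dec 4, 2010) gives a deadline of Mar 14, 2011; completed Feb 6, 2011, before the deadline.
Step 5 — counting 7 days from Feb 6, 2011 (when the termination notice is served) gives a deadline of Feb 13, 2011; completed Feb 12, 2011, before the deadline.
Step 6 — counting 20 days from Feb 20, 2011 (end of the 8-day response period, which began when the dispute is referred to mediation on Feb 12, 2011) gives a deadline of Mar 12, 2011; completed Feb 23, 2011, before the deadline.
Step 7 — counting 22 days from Feb 23, 2011 (when the mediation statement is delivered) gives a deadline of Mar 17, 2011; completed Feb 24, 2011, before the deadline.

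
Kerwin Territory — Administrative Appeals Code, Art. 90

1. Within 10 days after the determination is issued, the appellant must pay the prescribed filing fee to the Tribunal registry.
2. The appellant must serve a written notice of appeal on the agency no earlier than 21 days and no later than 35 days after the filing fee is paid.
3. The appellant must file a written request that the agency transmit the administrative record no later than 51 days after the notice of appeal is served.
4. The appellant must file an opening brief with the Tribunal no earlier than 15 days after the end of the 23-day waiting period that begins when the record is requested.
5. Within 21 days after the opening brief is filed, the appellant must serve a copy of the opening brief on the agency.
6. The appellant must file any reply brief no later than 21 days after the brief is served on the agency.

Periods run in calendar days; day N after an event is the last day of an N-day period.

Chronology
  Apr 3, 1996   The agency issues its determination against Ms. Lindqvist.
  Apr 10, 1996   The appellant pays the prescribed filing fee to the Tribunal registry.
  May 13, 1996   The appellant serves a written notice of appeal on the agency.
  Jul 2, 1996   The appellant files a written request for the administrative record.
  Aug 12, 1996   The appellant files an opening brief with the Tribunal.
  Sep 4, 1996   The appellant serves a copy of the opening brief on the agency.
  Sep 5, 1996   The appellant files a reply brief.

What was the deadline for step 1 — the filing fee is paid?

Apr 13, 1996

Step 1 runs from Apr 3, 1996, when the determination is issued. 10 days after Apr 3, 1996 is Apr 13, 1996.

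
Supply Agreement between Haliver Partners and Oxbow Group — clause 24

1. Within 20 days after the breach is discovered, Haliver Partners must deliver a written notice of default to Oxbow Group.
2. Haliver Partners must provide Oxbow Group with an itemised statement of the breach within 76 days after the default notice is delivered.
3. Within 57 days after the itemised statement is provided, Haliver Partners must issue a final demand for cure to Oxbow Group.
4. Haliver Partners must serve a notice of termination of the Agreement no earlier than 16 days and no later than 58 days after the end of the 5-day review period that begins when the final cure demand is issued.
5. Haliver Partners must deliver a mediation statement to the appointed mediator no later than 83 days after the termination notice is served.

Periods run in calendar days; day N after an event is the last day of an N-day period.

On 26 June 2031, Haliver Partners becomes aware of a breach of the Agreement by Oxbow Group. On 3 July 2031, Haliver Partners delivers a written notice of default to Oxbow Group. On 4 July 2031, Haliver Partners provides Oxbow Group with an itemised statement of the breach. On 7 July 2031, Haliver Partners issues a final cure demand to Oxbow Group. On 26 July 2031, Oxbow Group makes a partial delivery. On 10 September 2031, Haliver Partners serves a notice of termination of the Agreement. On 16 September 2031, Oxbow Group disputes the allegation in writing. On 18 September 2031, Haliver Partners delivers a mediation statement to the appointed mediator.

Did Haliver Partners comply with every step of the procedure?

No

(1) due by 26 June 2031 + 20 days = 16 July 2031; done 3 July 2031 — timely.
(2) due by 3 July 2031 + 76 days = 17 September 2031; done 4 July 2031 — timely.
(3) due by 4 July 2031 + 57 days = 30 August 2031; 7 July 2031 is within that limit.
(4) the permitted window runs from 12 July 2031 + 16 = 28 July 2031 to 12 July 2031 + 58 = 8 September 2031; done 10 September 2031 — 2 days after the window closed.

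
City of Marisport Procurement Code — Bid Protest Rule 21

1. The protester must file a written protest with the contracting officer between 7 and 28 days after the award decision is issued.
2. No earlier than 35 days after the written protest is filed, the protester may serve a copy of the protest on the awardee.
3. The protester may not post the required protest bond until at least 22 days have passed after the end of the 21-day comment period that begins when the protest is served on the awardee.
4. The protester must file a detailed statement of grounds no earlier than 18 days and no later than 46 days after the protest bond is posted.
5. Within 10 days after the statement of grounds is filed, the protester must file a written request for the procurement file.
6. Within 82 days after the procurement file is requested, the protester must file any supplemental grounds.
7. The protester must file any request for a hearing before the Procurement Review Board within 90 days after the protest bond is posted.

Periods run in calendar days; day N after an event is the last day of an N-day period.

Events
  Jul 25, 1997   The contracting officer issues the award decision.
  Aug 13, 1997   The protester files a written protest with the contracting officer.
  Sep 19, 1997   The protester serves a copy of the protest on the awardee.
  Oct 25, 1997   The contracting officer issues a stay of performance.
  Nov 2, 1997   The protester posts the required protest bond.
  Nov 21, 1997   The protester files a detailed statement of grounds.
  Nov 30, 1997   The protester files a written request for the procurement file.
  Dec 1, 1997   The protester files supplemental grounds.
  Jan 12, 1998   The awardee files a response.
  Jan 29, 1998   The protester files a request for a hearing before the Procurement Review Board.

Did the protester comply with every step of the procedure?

Yes

Step 1 — 7 and 28 days from Jul 25, 1997 (when the award decision is issued) are Aug 1, 1997 and Aug 22, 1997 respectively; done Aug 13, 1997, which is between those dates.
Step 2 — must wait 35 days from Aug 13, 1997 (when the written protest is filed), so not before Sep 17, 1997; done Sep 19, 1997 — permitted.
Step 3 — must wait 22 days from Oct 10, 1997 (end of the 21-day comment period, which began when the protest is served on the awardee on Sep 19, 1997), so not before Nov 1, 1997; Nov 2, 1997 is on or after that date.
Step 4 — 18 and 46 days from Nov 2, 1997 (when the protest bond is posted) are Nov 20, 1997 and Dec 18, 1997 respectively; done Nov 21, 1997 — within the window.
Step 5 — counting 10 days from Nov 21, 1997 (when the statement of grounds is filed) gives a deadline of Dec 1, 1997; Nov 30, 1997 is within that limit.
Step 6 — counting 82 days from Nov 30, 1997 (when the procurement file is requested) gives a deadline of Feb 20, 1998; done Dec 1, 1997 — timely.
Step 7 — counting 90 days from Nov 2, 1997 (when the protest bond is posted) gives a deadline of Jan 31, 1998; Jan 29, 1998 is within that limit.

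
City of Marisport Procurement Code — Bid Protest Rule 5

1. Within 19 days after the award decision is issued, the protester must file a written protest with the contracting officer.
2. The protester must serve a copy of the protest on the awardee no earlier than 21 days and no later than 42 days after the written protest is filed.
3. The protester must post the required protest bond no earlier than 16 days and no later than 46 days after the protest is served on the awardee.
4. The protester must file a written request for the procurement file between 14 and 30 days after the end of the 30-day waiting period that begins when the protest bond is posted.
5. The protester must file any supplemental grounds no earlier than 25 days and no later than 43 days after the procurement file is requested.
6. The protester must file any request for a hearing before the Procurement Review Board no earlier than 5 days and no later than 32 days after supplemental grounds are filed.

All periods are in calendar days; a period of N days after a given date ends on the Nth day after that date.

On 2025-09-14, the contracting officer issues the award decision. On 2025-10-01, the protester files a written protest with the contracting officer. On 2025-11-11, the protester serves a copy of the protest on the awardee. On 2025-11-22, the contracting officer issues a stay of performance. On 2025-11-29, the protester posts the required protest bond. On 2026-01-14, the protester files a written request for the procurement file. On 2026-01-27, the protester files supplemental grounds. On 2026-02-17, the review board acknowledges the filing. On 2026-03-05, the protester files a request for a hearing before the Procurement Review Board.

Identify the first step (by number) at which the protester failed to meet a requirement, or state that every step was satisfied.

Step 5

Step 1 — counting 19 days from 2025-09-14 (when the award decision is issued) gives a deadline of 2025-10-03; 2025-10-01 is within that limit.
Step 2 — 21 and 42 days from 2025-10-01 (when the written protest is filed) are 2025-10-22 and 2025-11-12 respectively; 2025-11-11 falls inside that range.
Step 3 — 16 and 46 days from 2025-11-11 (when the protest is served on the awardee) are 2025-11-27 and 2025-12-27 respectively; done 2025-11-29, which is between those dates.
Step 4 — 14 and 30 days from 2025-12-29 (end of the 30-day waiting period, which began when the protest bond is posted on 2025-11-29) are 2026-01-12 and 2026-01-28 respectively; done 2026-01-14 — within the window.
Step 5 — 25 and 43 days from 2026-01-14 (when the procurement file is requested) are 2026-02-08 and 2026-02-26 respectively; 2026-01-27 is 12 days too early.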